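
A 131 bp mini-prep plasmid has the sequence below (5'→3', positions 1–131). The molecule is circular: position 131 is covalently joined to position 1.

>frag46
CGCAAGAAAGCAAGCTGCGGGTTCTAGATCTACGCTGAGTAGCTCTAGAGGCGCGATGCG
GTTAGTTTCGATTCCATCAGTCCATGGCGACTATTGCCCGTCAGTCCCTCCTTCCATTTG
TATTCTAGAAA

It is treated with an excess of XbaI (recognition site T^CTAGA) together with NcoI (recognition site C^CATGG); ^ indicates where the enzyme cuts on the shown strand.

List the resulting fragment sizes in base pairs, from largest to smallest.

XbaI sites (TCTAGA) start at positions 23, 44, 124.
XbaI cuts after the first base of each site, so after positions 23, 44, 124.
The NcoI site (CCATGG) starts at position 82.
NcoI cuts after the first base of each site, so after position 82.
Combined cut positions: 23, 44, 82, 124.
Circular molecule, 4 cuts → 4 fragments:
  24–44 → 21 bp
  45–82 → 38 bp
  83–124 → 42 bp
  125–131 then 1–23 → 7 + 23 = 30 bp
Sorted largest to smallest: 42, 38, 30, 21 bp.

42, 38, 30, 21 bp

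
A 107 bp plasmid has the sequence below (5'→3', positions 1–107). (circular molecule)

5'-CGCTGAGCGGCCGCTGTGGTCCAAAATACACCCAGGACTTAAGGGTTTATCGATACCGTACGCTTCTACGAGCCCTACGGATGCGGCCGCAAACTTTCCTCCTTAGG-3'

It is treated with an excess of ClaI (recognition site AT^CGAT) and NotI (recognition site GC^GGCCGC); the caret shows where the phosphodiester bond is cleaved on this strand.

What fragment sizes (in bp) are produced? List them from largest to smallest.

42, 34, 31 bp

The ClaI site (ATCGAT) starts at position 49.
ClaI cuts after base 2 of each site, so after position 50.
NotI sites (GCGGCCGC) start at positions 7, 83.
NotI cuts after base 2 of each site, so after positions 8, 84.
Combined cut positions: 8, 50, 84.
Circular molecule, 3 cuts → 3 fragments:
  9–50 → 42 bp
  51–84 → 34 bp
  85–107 then 1–8 → 23 + 8 = 31 bp
Sorted largest to smallest: 42, 34, 31 bp.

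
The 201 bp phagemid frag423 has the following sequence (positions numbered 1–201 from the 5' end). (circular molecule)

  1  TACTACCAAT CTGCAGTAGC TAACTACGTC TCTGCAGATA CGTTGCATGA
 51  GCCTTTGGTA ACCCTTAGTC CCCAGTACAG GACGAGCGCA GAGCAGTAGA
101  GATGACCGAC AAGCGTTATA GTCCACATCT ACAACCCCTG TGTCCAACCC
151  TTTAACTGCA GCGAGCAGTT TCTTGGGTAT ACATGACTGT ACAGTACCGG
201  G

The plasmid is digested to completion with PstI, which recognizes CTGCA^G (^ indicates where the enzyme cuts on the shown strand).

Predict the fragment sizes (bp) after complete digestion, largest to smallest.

PstI sites (CTGCAG) start at positions 11, 32, 156.
PstI cuts after base 5 of each site (before the last base), so after positions 15, 36, 160.
Circular molecule, 3 cuts → 3 fragments:
  16–36 → 21 bp
  37–160 → 124 bp
  161–201 then 1–15 → 41 + 15 = 56 bp
Sorted largest to smallest: 124, 56, 21 bp.

124, 56, 21 bp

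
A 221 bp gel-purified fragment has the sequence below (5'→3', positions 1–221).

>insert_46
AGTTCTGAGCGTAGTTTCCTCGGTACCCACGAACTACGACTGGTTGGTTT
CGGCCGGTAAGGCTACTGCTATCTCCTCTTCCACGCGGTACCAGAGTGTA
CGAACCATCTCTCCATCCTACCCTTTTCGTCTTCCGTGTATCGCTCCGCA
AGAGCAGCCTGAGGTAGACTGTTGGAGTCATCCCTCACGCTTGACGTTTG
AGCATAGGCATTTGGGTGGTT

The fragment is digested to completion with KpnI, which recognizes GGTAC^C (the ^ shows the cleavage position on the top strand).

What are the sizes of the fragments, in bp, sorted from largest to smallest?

130, 65, 26 bp

KpnI sites (GGTACC) start at positions 22, 87.
KpnI cuts after base 5 of each site (before the last base), so after positions 26, 91.
Linear molecule, 2 cuts → 3 fragments:
  1–26 → 26 bp
  27–91 → 65 bp
  92–221 → 130 bp
Sorted largest to smallest: 130, 65, 26 bp.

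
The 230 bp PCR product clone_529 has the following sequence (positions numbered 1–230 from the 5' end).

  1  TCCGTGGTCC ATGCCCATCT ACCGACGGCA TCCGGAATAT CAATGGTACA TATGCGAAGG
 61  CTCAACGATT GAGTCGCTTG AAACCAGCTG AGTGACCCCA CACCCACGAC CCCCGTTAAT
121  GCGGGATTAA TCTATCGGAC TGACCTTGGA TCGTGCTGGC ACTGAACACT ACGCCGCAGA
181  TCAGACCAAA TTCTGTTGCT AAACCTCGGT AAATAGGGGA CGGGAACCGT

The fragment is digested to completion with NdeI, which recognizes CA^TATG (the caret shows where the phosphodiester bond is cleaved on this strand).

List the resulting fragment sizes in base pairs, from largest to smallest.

The NdeI site (CATATG) starts at position 49.
NdeI cuts after base 2 of each site, so after position 50.
Linear molecule, 1 cut → 2 fragments:
  1–50 → 50 bp
  51–230 → 180 bp
Sorted largest to smallest: 180, 50 bp.

180, 50 bp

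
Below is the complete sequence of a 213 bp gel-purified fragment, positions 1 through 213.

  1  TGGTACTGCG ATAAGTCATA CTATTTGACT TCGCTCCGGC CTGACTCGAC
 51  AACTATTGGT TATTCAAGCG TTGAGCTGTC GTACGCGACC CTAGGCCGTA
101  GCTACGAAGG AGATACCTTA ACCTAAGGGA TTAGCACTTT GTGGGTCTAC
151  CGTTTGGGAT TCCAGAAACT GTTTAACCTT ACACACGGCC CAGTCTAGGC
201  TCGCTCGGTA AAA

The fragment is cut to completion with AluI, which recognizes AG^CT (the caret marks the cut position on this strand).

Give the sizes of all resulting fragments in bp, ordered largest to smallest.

AluI sites (AGCT) start at positions 74, 100.
AluI cuts after base 2 of each site, so after positions 75, 101.
Linear molecule, 2 cuts → 3 fragments:
  1–75 → 75 bp
  76–101 → 26 bp
  102–213 → 112 bp
Sorted largest to smallest: 112, 75, 26 bp.

112, 75, 26 bp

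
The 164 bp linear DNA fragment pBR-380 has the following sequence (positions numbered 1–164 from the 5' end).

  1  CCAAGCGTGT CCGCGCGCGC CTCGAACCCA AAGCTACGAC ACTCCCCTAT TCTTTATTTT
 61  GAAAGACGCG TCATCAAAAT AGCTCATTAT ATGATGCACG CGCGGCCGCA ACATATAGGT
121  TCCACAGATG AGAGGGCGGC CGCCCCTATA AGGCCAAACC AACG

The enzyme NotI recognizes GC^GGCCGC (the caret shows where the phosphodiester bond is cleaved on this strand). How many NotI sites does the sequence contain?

2

GCGGCCGC occurs starting at positions 102, 136.
NotI cuts at 2 sites.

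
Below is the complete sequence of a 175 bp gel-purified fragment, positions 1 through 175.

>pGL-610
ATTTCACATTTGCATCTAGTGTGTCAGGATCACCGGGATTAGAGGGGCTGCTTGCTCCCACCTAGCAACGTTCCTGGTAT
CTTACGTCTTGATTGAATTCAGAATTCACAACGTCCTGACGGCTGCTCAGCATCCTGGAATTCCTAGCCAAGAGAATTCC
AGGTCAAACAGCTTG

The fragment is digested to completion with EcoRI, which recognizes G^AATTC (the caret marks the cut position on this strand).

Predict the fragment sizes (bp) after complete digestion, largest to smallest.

EcoRI sites (GAATTC) start at positions 95, 102, 138, 154.
EcoRI cuts after the first base of each site, so after positions 95, 102, 138, 154.
Linear molecule, 4 cuts → 5 fragments:
  1–95 → 95 bp
  96–102 → 7 bp
  103–138 → 36 bp
  139–154 → 16 bp
  155–175 → 21 bp
Sorted largest to smallest: 95, 36, 21, 16, 7 bp.

95, 36, 21, 16, 7 bp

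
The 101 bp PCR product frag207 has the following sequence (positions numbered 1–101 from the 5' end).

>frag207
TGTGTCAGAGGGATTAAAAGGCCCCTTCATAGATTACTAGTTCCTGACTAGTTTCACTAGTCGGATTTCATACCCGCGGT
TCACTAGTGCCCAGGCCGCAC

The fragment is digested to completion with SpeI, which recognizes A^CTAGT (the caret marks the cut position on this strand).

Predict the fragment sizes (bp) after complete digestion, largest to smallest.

SpeI sites (ACTAGT) start at positions 36, 47, 56, 83.
SpeI cuts after the first base of each site, so after positions 36, 47, 56, 83.
Linear molecule, 4 cuts → 5 fragments:
  1–36 → 36 bp
  37–47 → 11 bp
  48–56 → 9 bp
  57–83 → 27 bp
  84–101 → 18 bp
Sorted largest to smallest: 36, 27, 18, 11, 9 bp.

36, 27, 18, 11, 9 bp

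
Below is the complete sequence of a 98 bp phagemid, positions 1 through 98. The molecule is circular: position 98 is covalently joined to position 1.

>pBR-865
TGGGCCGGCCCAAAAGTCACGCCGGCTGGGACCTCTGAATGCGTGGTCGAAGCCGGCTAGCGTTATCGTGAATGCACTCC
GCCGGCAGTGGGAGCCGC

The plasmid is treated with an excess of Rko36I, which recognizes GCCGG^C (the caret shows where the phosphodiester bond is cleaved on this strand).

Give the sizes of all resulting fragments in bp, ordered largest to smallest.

31, 29, 21, 17 bp

Rko36I sites (GCCGGC) start at positions 4, 21, 52, 81.
Rko36I cuts after base 5 of each site (before the last base), so after positions 8, 25, 56, 85.
Circular molecule, 4 cuts → 4 fragments:
  9–25 → 17 bp
  26–56 → 31 bp
  57–85 → 29 bp
  86–98 then 1–8 → 13 + 8 = 21 bp
Sorted largest to smallest: 31, 29, 21, 17 bp.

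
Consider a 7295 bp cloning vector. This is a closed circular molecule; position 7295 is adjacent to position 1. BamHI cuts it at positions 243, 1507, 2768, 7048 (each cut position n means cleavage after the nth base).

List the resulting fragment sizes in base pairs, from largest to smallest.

Circular molecule, 4 cuts → 4 fragments:
  1507 − 243 = 1264 bp
  2768 − 1507 = 1261 bp
  7048 − 2768 = 4280 bp
  wrap: 7295 − 7048 + 243 = 490 bp
Sorted largest to smallest: 4280, 1264, 1261, 490 bp.

4280, 1264, 1261, 490 bp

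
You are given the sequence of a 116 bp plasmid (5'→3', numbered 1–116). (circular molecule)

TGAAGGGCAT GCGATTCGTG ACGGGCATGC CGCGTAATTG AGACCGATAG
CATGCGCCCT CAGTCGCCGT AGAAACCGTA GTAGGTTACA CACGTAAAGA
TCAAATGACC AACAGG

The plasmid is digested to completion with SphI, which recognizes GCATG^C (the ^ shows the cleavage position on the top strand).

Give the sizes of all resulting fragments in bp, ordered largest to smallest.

73, 25, 18 bp

SphI sites (GCATGC) start at positions 7, 25, 50.
SphI cuts after base 5 of each site (before the last base), so after positions 11, 29, 54.
Circular molecule, 3 cuts → 3 fragments:
  12–29 → 18 bp
  30–54 → 25 bp
  55–116 then 1–11 → 62 + 11 = 73 bp
Sorted largest to smallest: 73, 25, 18 bp.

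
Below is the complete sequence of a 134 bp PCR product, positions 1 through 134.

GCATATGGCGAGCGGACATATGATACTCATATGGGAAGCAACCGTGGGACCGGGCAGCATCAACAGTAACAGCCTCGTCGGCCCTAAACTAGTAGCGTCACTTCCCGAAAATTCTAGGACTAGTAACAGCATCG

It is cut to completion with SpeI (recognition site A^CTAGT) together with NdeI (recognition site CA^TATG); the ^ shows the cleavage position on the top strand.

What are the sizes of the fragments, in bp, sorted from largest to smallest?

SpeI sites (ACTAGT) start at positions 88, 119.
SpeI cuts after the first base of each site, so after positions 88, 119.
NdeI sites (CATATG) start at positions 2, 17, 28.
NdeI cuts after base 2 of each site, so after positions 3, 18, 29.
Combined cut positions: 3, 18, 29, 88, 119.
Linear molecule, 5 cuts → 6 fragments:
  1–3 → 3 bp
  4–18 → 15 bp
  19–29 → 11 bp
  30–88 → 59 bp
  89–119 → 31 bp
  120–134 → 15 bp
Sorted largest to smallest: 59, 31, 15, 15, 11, 3 bp.

59, 31, 15, 15, 11, 3 bp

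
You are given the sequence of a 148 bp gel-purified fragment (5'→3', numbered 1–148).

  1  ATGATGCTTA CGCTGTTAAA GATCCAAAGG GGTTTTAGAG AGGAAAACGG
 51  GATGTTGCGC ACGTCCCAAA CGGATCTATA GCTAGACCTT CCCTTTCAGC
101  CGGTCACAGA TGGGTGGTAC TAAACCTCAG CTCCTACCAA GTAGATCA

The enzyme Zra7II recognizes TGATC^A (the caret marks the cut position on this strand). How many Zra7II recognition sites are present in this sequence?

0

No occurrence of TGATCA is present in the sequence.
Zra7II does not cut: 0 sites.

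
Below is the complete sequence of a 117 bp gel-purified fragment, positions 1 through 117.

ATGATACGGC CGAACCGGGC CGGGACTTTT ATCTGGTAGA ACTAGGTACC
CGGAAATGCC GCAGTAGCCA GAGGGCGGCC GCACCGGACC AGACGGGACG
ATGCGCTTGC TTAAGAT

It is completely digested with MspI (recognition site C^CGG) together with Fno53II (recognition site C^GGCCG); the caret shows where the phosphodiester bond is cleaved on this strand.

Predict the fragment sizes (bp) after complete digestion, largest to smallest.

33, 30, 26, 8, 8, 7, 5 bp

MspI sites (CCGG) start at positions 15, 20, 50, 84.
MspI cuts after the first base of each site, so after positions 15, 20, 50, 84.
Fno53II sites (CGGCCG) start at positions 7, 76.
Fno53II cuts after the first base of each site, so after positions 7, 76.
Combined cut positions: 7, 15, 20, 50, 76, 84.
Linear molecule, 6 cuts → 7 fragments:
  1–7 → 7 bp
  8–15 → 8 bp
  16–20 → 5 bp
  21–50 → 30 bp
  51–76 → 26 bp
  77–84 → 8 bp
  85–117 → 33 bp
Sorted largest to smallest: 33, 30, 26, 8, 8, 7, 5 bp.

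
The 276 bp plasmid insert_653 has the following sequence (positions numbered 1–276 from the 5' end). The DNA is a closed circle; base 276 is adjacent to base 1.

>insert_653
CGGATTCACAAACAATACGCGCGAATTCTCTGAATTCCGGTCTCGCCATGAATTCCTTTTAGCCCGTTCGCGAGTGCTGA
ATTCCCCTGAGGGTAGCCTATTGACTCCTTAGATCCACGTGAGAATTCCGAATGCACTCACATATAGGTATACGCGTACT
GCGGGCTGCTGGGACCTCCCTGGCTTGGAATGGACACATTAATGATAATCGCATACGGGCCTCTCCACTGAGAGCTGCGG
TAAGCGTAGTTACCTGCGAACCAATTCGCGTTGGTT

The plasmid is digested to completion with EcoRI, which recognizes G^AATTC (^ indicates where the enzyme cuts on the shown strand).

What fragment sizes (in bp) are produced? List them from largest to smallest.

EcoRI sites (GAATTC) start at positions 23, 32, 50, 79, 123.
EcoRI cuts after the first base of each site, so after positions 23, 32, 50, 79, 123.
Circular molecule, 5 cuts → 5 fragments:
  24–32 → 9 bp
  33–50 → 18 bp
  51–79 → 29 bp
  80–123 → 44 bp
  124–276 then 1–23 → 153 + 23 = 176 bp
Sorted largest to smallest: 176, 44, 29, 18, 9 bp.

176, 44, 29, 18, 9 bp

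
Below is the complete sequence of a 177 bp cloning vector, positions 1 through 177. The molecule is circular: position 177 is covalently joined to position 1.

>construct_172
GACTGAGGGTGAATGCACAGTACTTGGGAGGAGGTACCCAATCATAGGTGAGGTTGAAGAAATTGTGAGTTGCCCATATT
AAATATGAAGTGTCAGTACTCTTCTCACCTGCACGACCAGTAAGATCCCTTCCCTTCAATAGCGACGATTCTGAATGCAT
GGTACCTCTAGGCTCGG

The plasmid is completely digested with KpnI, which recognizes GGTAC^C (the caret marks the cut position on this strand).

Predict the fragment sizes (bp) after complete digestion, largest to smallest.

128, 49 bp

KpnI sites (GGTACC) start at positions 33, 161.
KpnI cuts after base 5 of each site (before the last base), so after positions 37, 165.
Circular molecule, 2 cuts → 2 fragments:
  38–165 → 128 bp
  166–177 then 1–37 → 12 + 37 = 49 bp
Sorted largest to smallest: 128, 49 bp.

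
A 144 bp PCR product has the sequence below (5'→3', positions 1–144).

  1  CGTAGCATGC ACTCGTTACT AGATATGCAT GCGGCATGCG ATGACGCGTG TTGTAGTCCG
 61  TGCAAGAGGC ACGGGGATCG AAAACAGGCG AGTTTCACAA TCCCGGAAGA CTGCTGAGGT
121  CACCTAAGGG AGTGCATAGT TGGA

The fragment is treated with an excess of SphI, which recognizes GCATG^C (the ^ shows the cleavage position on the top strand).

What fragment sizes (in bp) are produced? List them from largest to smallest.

106, 22, 9, 7 bp

SphI sites (GCATGC) start at positions 5, 27, 34.
SphI cuts after base 5 of each site (before the last base), so after positions 9, 31, 38.
Linear molecule, 3 cuts → 4 fragments:
  1–9 → 9 bp
  10–31 → 22 bp
  32–38 → 7 bp
  39–144 → 106 bp
Sorted largest to smallest: 106, 22, 9, 7 bp.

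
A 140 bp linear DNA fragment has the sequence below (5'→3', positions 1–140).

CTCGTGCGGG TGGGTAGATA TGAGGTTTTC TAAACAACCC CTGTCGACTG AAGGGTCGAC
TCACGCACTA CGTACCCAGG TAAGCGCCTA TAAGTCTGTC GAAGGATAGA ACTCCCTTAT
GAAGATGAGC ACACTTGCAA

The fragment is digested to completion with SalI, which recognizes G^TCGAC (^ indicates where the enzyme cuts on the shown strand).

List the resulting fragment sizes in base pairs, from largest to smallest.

SalI sites (GTCGAC) start at positions 43, 55.
SalI cuts after the first base of each site, so after positions 43, 55.
Linear molecule, 2 cuts → 3 fragments:
  1–43 → 43 bp
  44–55 → 12 bp
  56–140 → 85 bp
Sorted largest to smallest: 85, 43, 12 bp.

85, 43, 12 bp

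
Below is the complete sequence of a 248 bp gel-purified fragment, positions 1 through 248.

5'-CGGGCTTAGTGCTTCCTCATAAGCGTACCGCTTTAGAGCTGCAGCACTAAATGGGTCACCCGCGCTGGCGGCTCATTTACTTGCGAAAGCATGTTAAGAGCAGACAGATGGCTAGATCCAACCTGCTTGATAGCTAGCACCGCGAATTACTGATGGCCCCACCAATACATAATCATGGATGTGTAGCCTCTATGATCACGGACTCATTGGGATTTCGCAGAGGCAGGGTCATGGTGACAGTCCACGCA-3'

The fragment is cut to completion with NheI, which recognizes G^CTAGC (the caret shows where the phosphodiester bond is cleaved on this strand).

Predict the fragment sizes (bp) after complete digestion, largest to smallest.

The NheI site (GCTAGC) starts at position 133.
NheI cuts after the first base of each site, so after position 133.
Linear molecule, 1 cut → 2 fragments:
  1–133 → 133 bp
  134–248 → 115 bp
Sorted largest to smallest: 133, 115 bp.

133, 115 bp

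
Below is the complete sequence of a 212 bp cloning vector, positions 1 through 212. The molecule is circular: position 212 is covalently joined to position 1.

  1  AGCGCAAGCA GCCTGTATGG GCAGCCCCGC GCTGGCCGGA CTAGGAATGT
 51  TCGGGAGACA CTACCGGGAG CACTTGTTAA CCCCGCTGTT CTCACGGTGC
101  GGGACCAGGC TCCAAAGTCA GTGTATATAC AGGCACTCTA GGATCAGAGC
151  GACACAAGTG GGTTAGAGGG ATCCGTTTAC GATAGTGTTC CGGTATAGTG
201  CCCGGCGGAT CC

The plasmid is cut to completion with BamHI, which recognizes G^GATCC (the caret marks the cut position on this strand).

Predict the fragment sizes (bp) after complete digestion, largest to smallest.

174, 38 bp

BamHI sites (GGATCC) start at positions 169, 207.
BamHI cuts after the first base of each site, so after positions 169, 207.
Circular molecule, 2 cuts → 2 fragments:
  170–207 → 38 bp
  208–212 then 1–169 → 5 + 169 = 174 bp
Sorted largest to smallest: 174, 38 bp.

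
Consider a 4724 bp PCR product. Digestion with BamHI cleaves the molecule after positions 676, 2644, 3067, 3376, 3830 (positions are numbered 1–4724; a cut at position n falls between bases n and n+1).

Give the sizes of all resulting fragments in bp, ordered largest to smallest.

1968, 894, 676, 454, 423, 309 bp

Linear molecule, 5 cuts → 6 fragments:
  676 − 0 = 676 bp
  2644 − 676 = 1968 bp
  3067 − 2644 = 423 bp
  3376 − 3067 = 309 bp
  3830 − 3376 = 454 bp
  4724 − 3830 = 894 bp
Sorted largest to smallest: 1968, 894, 676, 454, 423, 309 bp.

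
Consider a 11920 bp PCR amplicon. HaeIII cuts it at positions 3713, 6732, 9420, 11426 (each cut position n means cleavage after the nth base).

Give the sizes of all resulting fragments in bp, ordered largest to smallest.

3713, 3019, 2688, 2006, 494 bp

Linear molecule, 4 cuts → 5 fragments:
  3713 − 0 = 3713 bp
  6732 − 3713 = 3019 bp
  9420 − 6732 = 2688 bp
  11426 − 9420 = 2006 bp
  11920 − 11426 = 494 bp
Sorted largest to smallest: 3713, 3019, 2688, 2006, 494 bp.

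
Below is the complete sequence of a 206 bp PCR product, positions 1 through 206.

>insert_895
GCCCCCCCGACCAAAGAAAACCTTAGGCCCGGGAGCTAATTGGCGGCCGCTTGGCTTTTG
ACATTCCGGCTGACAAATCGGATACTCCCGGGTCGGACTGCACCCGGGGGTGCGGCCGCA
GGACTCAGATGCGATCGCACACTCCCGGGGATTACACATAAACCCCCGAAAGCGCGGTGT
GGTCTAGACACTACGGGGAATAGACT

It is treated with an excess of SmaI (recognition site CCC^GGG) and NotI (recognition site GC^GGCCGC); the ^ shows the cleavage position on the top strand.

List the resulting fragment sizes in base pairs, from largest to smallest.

60, 45, 33, 30, 16, 14, 8 bp

SmaI sites (CCCGGG) start at positions 28, 87, 103, 144.
SmaI cuts after base 3 of each site, so after positions 30, 89, 105, 146.
NotI sites (GCGGCCGC) start at positions 43, 112.
NotI cuts after base 2 of each site, so after positions 44, 113.
Combined cut positions: 30, 44, 89, 105, 113, 146.
Linear molecule, 6 cuts → 7 fragments:
  1–30 → 30 bp
  31–44 → 14 bp
  45–89 → 45 bp
  90–105 → 16 bp
  106–113 → 8 bp
  114–146 → 33 bp
  147–206 → 60 bp
Sorted largest to smallest: 60, 45, 33, 30, 16, 14, 8 bp.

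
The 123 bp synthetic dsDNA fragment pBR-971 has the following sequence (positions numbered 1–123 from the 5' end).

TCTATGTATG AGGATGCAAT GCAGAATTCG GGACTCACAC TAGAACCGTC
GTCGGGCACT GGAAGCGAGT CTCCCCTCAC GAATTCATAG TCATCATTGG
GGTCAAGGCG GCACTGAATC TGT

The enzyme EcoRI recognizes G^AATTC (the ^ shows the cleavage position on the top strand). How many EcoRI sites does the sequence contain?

2

GAATTC occurs starting at positions 24, 81.
EcoRI cuts at 2 sites.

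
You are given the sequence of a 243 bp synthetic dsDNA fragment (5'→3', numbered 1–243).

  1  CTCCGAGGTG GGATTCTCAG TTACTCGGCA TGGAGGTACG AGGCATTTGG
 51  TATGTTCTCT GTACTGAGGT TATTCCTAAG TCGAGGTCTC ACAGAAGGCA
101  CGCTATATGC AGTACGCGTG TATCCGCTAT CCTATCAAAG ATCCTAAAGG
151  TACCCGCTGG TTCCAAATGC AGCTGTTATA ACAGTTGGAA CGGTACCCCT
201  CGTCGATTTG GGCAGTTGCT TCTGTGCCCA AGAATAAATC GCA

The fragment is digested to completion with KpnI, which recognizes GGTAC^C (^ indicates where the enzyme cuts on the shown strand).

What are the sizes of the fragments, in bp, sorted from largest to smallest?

153, 47, 43 bp

KpnI sites (GGTACC) start at positions 149, 192.
KpnI cuts after base 5 of each site (before the last base), so after positions 153, 196.
Linear molecule, 2 cuts → 3 fragments:
  1–153 → 153 bp
  154–196 → 43 bp
  197–243 → 47 bp
Sorted largest to smallest: 153, 47, 43 bp.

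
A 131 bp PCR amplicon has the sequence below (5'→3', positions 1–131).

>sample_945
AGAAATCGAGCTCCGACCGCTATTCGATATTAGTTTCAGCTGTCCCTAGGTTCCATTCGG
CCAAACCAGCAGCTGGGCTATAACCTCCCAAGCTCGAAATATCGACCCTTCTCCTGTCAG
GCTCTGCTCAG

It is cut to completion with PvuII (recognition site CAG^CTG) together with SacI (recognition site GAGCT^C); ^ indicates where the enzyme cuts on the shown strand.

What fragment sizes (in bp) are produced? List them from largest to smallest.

59, 33, 27, 12 bp

PvuII sites (CAGCTG) start at positions 37, 70.
PvuII cuts after base 3 of each site, so after positions 39, 72.
The SacI site (GAGCTC) starts at position 8.
SacI cuts after base 5 of each site (before the last base), so after position 12.
Combined cut positions: 12, 39, 72.
Linear molecule, 3 cuts → 4 fragments:
  1–12 → 12 bp
  13–39 → 27 bp
  40–72 → 33 bp
  73–131 → 59 bp
Sorted largest to smallest: 59, 33, 27, 12 bp.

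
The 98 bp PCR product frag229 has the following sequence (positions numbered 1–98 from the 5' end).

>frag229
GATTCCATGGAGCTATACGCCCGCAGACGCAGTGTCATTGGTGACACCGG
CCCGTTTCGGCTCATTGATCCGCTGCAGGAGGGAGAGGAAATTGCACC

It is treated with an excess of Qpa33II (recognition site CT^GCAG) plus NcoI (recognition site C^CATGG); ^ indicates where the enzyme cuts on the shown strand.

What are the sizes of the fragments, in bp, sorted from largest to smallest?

69, 24, 5 bp

The Qpa33II site (CTGCAG) starts at position 73.
Qpa33II cuts after base 2 of each site, so after position 74.
The NcoI site (CCATGG) starts at position 5.
NcoI cuts after the first base of each site, so after position 5.
Combined cut positions: 5, 74.
Linear molecule, 2 cuts → 3 fragments:
  1–5 → 5 bp
  6–74 → 69 bp
  75–98 → 24 bp
Sorted largest to smallest: 69, 24, 5 bp.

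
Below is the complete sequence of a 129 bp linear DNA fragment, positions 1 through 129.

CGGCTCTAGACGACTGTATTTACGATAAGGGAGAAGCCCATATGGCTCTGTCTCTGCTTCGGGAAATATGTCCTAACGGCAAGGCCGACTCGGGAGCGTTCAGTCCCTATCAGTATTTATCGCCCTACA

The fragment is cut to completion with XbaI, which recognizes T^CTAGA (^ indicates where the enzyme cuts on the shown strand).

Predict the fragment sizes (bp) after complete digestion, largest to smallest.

124, 5 bp

The XbaI site (TCTAGA) starts at position 5.
XbaI cuts after the first base of each site, so after position 5.
Linear molecule, 1 cut → 2 fragments:
  1–5 → 5 bp
  6–129 → 124 bp
Sorted largest to smallest: 124, 5 bp.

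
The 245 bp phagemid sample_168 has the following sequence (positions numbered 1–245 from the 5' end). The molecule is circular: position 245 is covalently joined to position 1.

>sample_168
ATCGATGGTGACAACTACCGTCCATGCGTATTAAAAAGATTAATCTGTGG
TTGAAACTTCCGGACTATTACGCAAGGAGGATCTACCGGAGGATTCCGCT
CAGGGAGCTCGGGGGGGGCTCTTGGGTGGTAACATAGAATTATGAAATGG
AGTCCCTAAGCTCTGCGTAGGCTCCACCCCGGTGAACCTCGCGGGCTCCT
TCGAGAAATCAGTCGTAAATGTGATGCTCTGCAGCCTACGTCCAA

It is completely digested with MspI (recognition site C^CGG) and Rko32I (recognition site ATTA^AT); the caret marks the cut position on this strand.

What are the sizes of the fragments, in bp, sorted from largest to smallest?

MspI sites (CCGG) start at positions 60, 86, 179.
MspI cuts after the first base of each site, so after positions 60, 86, 179.
The Rko32I site (ATTAAT) starts at position 39.
Rko32I cuts after base 4 of each site, so after position 42.
Combined cut positions: 42, 60, 86, 179.
Circular molecule, 4 cuts → 4 fragments:
  43–60 → 18 bp
  61–86 → 26 bp
  87–179 → 93 bp
  180–245 then 1–42 → 66 + 42 = 108 bp
Sorted largest to smallest: 108, 93, 26, 18 bp.

108, 93, 26, 18 bp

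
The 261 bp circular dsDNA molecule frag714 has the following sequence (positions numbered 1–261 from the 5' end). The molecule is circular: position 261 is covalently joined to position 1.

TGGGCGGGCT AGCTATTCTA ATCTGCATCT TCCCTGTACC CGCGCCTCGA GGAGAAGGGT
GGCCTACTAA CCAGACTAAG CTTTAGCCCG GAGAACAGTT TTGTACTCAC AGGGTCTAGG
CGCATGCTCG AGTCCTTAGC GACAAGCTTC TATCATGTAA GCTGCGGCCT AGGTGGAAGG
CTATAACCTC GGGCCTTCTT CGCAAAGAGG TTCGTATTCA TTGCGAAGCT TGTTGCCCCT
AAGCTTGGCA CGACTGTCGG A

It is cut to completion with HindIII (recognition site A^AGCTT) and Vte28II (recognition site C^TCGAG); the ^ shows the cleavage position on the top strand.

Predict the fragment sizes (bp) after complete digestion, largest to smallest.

82, 66, 49, 32, 17, 15 bp

HindIII sites (AAGCTT) start at positions 78, 144, 226, 241.
HindIII cuts after the first base of each site, so after positions 78, 144, 226, 241.
Vte28II sites (CTCGAG) start at positions 46, 127.
Vte28II cuts after the first base of each site, so after positions 46, 127.
Combined cut positions: 46, 78, 127, 144, 226, 241.
Circular molecule, 6 cuts → 6 fragments:
  47–78 → 32 bp
  79–127 → 49 bp
  128–144 → 17 bp
  145–226 → 82 bp
  227–241 → 15 bp
  242–261 then 1–46 → 20 + 46 = 66 bp
Sorted largest to smallest: 82, 66, 49, 32, 17, 15 bp.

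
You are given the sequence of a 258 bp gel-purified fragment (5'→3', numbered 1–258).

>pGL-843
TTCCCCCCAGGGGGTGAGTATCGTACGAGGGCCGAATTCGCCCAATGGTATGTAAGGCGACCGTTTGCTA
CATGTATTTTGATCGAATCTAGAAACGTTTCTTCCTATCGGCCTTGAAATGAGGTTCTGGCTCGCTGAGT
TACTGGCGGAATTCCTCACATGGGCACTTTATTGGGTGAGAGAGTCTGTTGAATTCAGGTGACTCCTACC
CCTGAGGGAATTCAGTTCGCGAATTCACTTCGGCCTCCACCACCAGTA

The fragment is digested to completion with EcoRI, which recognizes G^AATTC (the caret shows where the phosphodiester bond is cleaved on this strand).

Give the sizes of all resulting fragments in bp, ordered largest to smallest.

EcoRI sites (GAATTC) start at positions 34, 149, 191, 218, 231.
EcoRI cuts after the first base of each site, so after positions 34, 149, 191, 218, 231.
Linear molecule, 5 cuts → 6 fragments:
  1–34 → 34 bp
  35–149 → 115 bp
  150–191 → 42 bp
  192–218 → 27 bp
  219–231 → 13 bp
  232–258 → 27 bp
Sorted largest to smallest: 115, 42, 34, 27, 27, 13 bp.

115, 42, 34, 27, 27, 13 bp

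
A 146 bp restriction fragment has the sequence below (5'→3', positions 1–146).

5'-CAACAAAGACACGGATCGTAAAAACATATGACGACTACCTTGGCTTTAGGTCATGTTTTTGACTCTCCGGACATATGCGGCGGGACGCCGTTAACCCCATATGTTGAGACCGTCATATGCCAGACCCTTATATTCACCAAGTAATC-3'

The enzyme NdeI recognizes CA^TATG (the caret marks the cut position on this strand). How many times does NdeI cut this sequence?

CATATG occurs starting at positions 25, 72, 98, 114.
NdeI cuts at 4 sites.

4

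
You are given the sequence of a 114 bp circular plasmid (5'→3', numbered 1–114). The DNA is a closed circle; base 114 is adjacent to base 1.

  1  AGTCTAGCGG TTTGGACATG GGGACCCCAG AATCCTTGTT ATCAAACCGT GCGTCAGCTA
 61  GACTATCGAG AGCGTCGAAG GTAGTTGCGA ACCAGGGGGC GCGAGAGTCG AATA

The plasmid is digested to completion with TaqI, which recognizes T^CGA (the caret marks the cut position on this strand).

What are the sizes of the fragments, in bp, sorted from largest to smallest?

TaqI sites (TCGA) start at positions 66, 75, 108.
TaqI cuts after the first base of each site, so after positions 66, 75, 108.
Circular molecule, 3 cuts → 3 fragments:
  67–75 → 9 bp
  76–108 → 33 bp
  109–114 then 1–66 → 6 + 66 = 72 bp
Sorted largest to smallest: 72, 33, 9 bp.

72, 33, 9 bp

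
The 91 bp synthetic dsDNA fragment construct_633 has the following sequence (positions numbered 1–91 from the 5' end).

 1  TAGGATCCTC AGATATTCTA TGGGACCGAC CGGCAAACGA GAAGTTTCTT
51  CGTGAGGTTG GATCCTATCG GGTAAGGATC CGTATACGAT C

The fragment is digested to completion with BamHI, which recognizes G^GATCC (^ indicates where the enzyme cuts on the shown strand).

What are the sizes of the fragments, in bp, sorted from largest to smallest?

57, 16, 15, 3 bp

BamHI sites (GGATCC) start at positions 3, 60, 76.
BamHI cuts after the first base of each site, so after positions 3, 60, 76.
Linear molecule, 3 cuts → 4 fragments:
  1–3 → 3 bp
  4–60 → 57 bp
  61–76 → 16 bp
  77–91 → 15 bp
Sorted largest to smallest: 57, 16, 15, 3 bp.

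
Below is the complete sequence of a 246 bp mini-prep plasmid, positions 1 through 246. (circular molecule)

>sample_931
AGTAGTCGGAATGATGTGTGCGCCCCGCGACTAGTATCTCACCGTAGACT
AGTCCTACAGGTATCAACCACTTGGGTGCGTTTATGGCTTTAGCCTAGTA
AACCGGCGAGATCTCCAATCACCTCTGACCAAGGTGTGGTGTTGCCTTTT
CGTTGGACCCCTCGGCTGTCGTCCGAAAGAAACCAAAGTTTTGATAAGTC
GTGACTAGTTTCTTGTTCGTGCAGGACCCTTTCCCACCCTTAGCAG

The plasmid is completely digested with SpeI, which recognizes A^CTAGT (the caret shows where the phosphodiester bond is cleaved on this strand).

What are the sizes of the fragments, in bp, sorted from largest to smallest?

SpeI sites (ACTAGT) start at positions 30, 48, 204.
SpeI cuts after the first base of each site, so after positions 30, 48, 204.
Circular molecule, 3 cuts → 3 fragments:
  31–48 → 18 bp
  49–204 → 156 bp
  205–246 then 1–30 → 42 + 30 = 72 bp
Sorted largest to smallest: 156, 72, 18 bp.

156, 72, 18 bp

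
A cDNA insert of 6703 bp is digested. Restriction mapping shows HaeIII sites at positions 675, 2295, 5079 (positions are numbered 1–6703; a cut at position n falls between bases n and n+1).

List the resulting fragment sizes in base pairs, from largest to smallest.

2784, 1624, 1620, 675 bp

Linear molecule, 3 cuts → 4 fragments:
  675 − 0 = 675 bp
  2295 − 675 = 1620 bp
  5079 − 2295 = 2784 bp
  6703 − 5079 = 1624 bp
Sorted largest to smallest: 2784, 1624, 1620, 675 bp.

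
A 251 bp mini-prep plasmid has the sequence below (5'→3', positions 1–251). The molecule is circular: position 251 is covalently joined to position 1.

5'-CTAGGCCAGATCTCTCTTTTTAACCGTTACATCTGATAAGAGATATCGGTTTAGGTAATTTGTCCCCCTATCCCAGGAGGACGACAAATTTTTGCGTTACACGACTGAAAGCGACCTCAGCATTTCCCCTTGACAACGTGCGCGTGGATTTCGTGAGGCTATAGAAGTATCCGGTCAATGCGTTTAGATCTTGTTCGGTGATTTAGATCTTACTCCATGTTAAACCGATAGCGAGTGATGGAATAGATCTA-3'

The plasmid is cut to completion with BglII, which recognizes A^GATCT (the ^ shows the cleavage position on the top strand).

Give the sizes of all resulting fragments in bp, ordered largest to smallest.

178, 40, 19, 14 bp

BglII sites (AGATCT) start at positions 8, 186, 205, 245.
BglII cuts after the first base of each site, so after positions 8, 186, 205, 245.
Circular molecule, 4 cuts → 4 fragments:
  9–186 → 178 bp
  187–205 → 19 bp
  206–245 → 40 bp
  246–251 then 1–8 → 6 + 8 = 14 bp
Sorted largest to smallest: 178, 40, 19, 14 bp.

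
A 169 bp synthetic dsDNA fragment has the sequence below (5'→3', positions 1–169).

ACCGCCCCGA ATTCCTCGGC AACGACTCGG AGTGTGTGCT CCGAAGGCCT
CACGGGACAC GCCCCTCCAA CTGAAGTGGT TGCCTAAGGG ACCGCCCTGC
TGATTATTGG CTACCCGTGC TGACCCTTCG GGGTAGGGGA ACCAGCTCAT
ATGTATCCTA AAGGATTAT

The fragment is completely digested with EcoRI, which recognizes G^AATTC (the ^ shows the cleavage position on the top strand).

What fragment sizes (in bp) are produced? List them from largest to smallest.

The EcoRI site (GAATTC) starts at position 9.
EcoRI cuts after the first base of each site, so after position 9.
Linear molecule, 1 cut → 2 fragments:
  1–9 → 9 bp
  10–169 → 160 bp
Sorted largest to smallest: 160, 9 bp.

160, 9 bp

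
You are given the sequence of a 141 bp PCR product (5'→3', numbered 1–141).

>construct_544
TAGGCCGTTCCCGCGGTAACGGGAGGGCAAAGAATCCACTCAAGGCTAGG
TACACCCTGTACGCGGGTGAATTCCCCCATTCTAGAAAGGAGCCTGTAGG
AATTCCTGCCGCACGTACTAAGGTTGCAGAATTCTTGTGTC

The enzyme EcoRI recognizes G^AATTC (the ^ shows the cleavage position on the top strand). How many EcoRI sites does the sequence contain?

GAATTC occurs starting at positions 69, 100, 129.
EcoRI cuts at 3 sites.

3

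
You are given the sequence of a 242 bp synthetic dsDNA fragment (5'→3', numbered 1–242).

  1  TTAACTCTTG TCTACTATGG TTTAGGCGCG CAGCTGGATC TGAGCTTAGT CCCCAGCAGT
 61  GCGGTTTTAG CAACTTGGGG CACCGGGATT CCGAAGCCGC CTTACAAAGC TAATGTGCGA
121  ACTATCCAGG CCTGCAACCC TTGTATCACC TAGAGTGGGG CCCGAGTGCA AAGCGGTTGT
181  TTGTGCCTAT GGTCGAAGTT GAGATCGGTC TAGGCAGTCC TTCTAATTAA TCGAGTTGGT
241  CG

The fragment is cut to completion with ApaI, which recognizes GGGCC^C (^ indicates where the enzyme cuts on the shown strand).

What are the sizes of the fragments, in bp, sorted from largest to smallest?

The ApaI site (GGGCCC) starts at position 158.
ApaI cuts after base 5 of each site (before the last base), so after position 162.
Linear molecule, 1 cut → 2 fragments:
  1–162 → 162 bp
  163–242 → 80 bp
Sorted largest to smallest: 162, 80 bp.

162, 80 bp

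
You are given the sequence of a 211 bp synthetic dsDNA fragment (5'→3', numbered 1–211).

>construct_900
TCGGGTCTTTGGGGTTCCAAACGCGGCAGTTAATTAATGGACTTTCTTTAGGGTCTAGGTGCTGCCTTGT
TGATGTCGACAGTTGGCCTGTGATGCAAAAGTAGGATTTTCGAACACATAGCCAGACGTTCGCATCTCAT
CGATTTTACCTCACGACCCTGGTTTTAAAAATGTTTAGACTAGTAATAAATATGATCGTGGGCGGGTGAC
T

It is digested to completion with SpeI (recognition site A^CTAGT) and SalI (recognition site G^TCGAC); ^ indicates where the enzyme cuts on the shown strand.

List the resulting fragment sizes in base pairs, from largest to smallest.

The SpeI site (ACTAGT) starts at position 179.
SpeI cuts after the first base of each site, so after position 179.
The SalI site (GTCGAC) starts at position 75.
SalI cuts after the first base of each site, so after position 75.
Combined cut positions: 75, 179.
Linear molecule, 2 cuts → 3 fragments:
  1–75 → 75 bp
  76–179 → 104 bp
  180–211 → 32 bp
Sorted largest to smallest: 104, 75, 32 bp.

104, 75, 32 bp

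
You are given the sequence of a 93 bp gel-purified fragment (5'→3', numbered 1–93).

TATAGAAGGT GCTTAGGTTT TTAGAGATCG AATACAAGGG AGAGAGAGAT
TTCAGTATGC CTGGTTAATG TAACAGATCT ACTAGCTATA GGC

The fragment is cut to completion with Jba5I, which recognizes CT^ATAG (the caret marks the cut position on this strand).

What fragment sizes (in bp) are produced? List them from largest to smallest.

The Jba5I site (CTATAG) starts at position 86.
Jba5I cuts after base 2 of each site, so after position 87.
Linear molecule, 1 cut → 2 fragments:
  1–87 → 87 bp
  88–93 → 6 bp
Sorted largest to smallest: 87, 6 bp.

87, 6 bp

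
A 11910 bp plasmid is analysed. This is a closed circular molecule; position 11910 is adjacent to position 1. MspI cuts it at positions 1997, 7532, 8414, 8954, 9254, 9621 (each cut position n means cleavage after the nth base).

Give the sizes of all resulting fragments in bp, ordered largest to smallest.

5535, 4286, 882, 540, 367, 300 bp

Circular molecule, 6 cuts → 6 fragments:
  7532 − 1997 = 5535 bp
  8414 − 7532 = 882 bp
  8954 − 8414 = 540 bp
  9254 − 8954 = 300 bp
  9621 − 9254 = 367 bp
  wrap: 11910 − 9621 + 1997 = 4286 bp
Sorted largest to smallest: 5535, 4286, 882, 540, 367, 300 bp.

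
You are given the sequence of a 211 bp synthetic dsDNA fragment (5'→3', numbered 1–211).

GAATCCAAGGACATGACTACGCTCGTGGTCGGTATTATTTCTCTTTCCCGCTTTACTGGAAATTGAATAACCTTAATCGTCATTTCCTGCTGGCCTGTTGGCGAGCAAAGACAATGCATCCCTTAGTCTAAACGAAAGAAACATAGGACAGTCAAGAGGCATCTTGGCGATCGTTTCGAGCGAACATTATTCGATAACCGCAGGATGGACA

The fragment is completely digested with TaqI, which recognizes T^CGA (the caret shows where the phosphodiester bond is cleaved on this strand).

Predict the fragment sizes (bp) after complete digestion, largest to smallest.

TaqI sites (TCGA) start at positions 176, 191.
TaqI cuts after the first base of each site, so after positions 176, 191.
Linear molecule, 2 cuts → 3 fragments:
  1–176 → 176 bp
  177–191 → 15 bp
  192–211 → 20 bp
Sorted largest to smallest: 176, 20, 15 bp.

176, 20, 15 bp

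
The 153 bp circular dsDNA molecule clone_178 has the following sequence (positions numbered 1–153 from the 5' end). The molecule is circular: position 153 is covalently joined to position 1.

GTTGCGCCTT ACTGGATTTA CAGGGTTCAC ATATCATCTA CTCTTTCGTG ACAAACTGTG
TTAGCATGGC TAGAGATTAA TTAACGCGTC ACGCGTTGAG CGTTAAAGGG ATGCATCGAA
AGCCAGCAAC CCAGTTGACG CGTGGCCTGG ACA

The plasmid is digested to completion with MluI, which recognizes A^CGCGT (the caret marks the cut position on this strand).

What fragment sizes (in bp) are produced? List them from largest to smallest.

MluI sites (ACGCGT) start at positions 84, 91, 138.
MluI cuts after the first base of each site, so after positions 84, 91, 138.
Circular molecule, 3 cuts → 3 fragments:
  85–91 → 7 bp
  92–138 → 47 bp
  139–153 then 1–84 → 15 + 84 = 99 bp
Sorted largest to smallest: 99, 47, 7 bp.

99, 47, 7 bp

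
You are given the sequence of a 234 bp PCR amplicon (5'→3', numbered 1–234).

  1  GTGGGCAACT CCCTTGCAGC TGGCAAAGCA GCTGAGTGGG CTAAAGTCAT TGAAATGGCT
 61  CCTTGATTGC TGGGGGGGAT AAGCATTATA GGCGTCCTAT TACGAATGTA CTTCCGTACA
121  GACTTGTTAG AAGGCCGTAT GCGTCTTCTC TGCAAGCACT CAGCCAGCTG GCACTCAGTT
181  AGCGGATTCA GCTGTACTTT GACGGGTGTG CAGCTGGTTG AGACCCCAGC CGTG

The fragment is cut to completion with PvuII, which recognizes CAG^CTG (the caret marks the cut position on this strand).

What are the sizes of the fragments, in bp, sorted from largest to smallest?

PvuII sites (CAGCTG) start at positions 17, 29, 165, 189, 211.
PvuII cuts after base 3 of each site, so after positions 19, 31, 167, 191, 213.
Linear molecule, 5 cuts → 6 fragments:
  1–19 → 19 bp
  20–31 → 12 bp
  32–167 → 136 bp
  168–191 → 24 bp
  192–213 → 22 bp
  214–234 → 21 bp
Sorted largest to smallest: 136, 24, 22, 21, 19, 12 bp.

136, 24, 22, 21, 19, 12 bp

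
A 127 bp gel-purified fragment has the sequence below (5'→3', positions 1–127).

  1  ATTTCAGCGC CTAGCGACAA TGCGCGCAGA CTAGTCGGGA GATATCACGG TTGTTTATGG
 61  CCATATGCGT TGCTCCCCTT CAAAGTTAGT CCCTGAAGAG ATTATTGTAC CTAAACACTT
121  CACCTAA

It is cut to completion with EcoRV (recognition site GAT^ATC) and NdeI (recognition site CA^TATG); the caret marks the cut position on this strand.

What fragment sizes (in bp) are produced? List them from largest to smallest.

The EcoRV site (GATATC) starts at position 41.
EcoRV cuts after base 3 of each site, so after position 43.
The NdeI site (CATATG) starts at position 62.
NdeI cuts after base 2 of each site, so after position 63.
Combined cut positions: 43, 63.
Linear molecule, 2 cuts → 3 fragments:
  1–43 → 43 bp
  44–63 → 20 bp
  64–127 → 64 bp
Sorted largest to smallest: 64, 43, 20 bp.

64, 43, 20 bp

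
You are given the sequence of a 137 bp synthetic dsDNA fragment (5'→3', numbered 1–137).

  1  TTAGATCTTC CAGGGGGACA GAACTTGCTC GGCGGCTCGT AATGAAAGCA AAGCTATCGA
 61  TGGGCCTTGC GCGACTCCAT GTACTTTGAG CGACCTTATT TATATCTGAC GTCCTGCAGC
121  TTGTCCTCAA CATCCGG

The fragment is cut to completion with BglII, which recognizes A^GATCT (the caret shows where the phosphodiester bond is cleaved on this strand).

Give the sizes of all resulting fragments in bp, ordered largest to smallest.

The BglII site (AGATCT) starts at position 3.
BglII cuts after the first base of each site, so after position 3.
Linear molecule, 1 cut → 2 fragments:
  1–3 → 3 bp
  4–137 → 134 bp
Sorted largest to smallest: 134, 3 bp.

134, 3 bp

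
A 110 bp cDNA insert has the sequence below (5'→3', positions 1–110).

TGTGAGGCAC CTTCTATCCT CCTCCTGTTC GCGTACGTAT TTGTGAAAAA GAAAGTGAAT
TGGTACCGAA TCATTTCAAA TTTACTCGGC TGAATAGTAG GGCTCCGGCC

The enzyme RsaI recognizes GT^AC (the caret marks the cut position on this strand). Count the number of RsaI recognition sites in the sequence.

GTAC occurs starting at positions 33, 63.
RsaI cuts at 2 sites.

2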